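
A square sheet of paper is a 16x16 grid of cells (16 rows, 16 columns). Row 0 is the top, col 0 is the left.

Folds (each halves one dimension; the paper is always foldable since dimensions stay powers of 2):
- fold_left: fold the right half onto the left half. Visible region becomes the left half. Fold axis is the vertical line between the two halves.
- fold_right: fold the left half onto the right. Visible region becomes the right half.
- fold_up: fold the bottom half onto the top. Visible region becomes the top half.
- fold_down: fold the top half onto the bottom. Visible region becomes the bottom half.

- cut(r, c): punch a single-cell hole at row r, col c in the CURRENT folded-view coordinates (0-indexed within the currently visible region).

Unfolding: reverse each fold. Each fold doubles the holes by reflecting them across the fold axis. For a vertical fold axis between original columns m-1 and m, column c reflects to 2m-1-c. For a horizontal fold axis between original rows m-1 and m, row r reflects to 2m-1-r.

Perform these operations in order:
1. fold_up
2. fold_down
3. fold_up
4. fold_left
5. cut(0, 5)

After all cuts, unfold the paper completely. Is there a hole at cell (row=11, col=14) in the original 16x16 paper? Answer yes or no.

Op 1 fold_up: fold axis h@8; visible region now rows[0,8) x cols[0,16) = 8x16
Op 2 fold_down: fold axis h@4; visible region now rows[4,8) x cols[0,16) = 4x16
Op 3 fold_up: fold axis h@6; visible region now rows[4,6) x cols[0,16) = 2x16
Op 4 fold_left: fold axis v@8; visible region now rows[4,6) x cols[0,8) = 2x8
Op 5 cut(0, 5): punch at orig (4,5); cuts so far [(4, 5)]; region rows[4,6) x cols[0,8) = 2x8
Unfold 1 (reflect across v@8): 2 holes -> [(4, 5), (4, 10)]
Unfold 2 (reflect across h@6): 4 holes -> [(4, 5), (4, 10), (7, 5), (7, 10)]
Unfold 3 (reflect across h@4): 8 holes -> [(0, 5), (0, 10), (3, 5), (3, 10), (4, 5), (4, 10), (7, 5), (7, 10)]
Unfold 4 (reflect across h@8): 16 holes -> [(0, 5), (0, 10), (3, 5), (3, 10), (4, 5), (4, 10), (7, 5), (7, 10), (8, 5), (8, 10), (11, 5), (11, 10), (12, 5), (12, 10), (15, 5), (15, 10)]
Holes: [(0, 5), (0, 10), (3, 5), (3, 10), (4, 5), (4, 10), (7, 5), (7, 10), (8, 5), (8, 10), (11, 5), (11, 10), (12, 5), (12, 10), (15, 5), (15, 10)]

Answer: no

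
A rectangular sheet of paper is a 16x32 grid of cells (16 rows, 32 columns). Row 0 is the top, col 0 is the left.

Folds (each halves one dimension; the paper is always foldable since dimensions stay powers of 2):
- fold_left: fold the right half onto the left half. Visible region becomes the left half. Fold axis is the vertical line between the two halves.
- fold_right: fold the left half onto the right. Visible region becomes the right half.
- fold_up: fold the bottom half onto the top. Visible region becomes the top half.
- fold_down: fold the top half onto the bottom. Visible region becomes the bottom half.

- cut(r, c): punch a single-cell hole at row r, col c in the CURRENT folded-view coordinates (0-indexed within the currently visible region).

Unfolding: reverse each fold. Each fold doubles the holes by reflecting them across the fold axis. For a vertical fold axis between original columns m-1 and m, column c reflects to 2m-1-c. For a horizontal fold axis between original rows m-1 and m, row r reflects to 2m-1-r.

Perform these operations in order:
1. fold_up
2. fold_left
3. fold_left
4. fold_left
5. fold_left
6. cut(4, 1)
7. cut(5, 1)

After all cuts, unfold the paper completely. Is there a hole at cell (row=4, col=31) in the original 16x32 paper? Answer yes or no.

Op 1 fold_up: fold axis h@8; visible region now rows[0,8) x cols[0,32) = 8x32
Op 2 fold_left: fold axis v@16; visible region now rows[0,8) x cols[0,16) = 8x16
Op 3 fold_left: fold axis v@8; visible region now rows[0,8) x cols[0,8) = 8x8
Op 4 fold_left: fold axis v@4; visible region now rows[0,8) x cols[0,4) = 8x4
Op 5 fold_left: fold axis v@2; visible region now rows[0,8) x cols[0,2) = 8x2
Op 6 cut(4, 1): punch at orig (4,1); cuts so far [(4, 1)]; region rows[0,8) x cols[0,2) = 8x2
Op 7 cut(5, 1): punch at orig (5,1); cuts so far [(4, 1), (5, 1)]; region rows[0,8) x cols[0,2) = 8x2
Unfold 1 (reflect across v@2): 4 holes -> [(4, 1), (4, 2), (5, 1), (5, 2)]
Unfold 2 (reflect across v@4): 8 holes -> [(4, 1), (4, 2), (4, 5), (4, 6), (5, 1), (5, 2), (5, 5), (5, 6)]
Unfold 3 (reflect across v@8): 16 holes -> [(4, 1), (4, 2), (4, 5), (4, 6), (4, 9), (4, 10), (4, 13), (4, 14), (5, 1), (5, 2), (5, 5), (5, 6), (5, 9), (5, 10), (5, 13), (5, 14)]
Unfold 4 (reflect across v@16): 32 holes -> [(4, 1), (4, 2), (4, 5), (4, 6), (4, 9), (4, 10), (4, 13), (4, 14), (4, 17), (4, 18), (4, 21), (4, 22), (4, 25), (4, 26), (4, 29), (4, 30), (5, 1), (5, 2), (5, 5), (5, 6), (5, 9), (5, 10), (5, 13), (5, 14), (5, 17), (5, 18), (5, 21), (5, 22), (5, 25), (5, 26), (5, 29), (5, 30)]
Unfold 5 (reflect across h@8): 64 holes -> [(4, 1), (4, 2), (4, 5), (4, 6), (4, 9), (4, 10), (4, 13), (4, 14), (4, 17), (4, 18), (4, 21), (4, 22), (4, 25), (4, 26), (4, 29), (4, 30), (5, 1), (5, 2), (5, 5), (5, 6), (5, 9), (5, 10), (5, 13), (5, 14), (5, 17), (5, 18), (5, 21), (5, 22), (5, 25), (5, 26), (5, 29), (5, 30), (10, 1), (10, 2), (10, 5), (10, 6), (10, 9), (10, 10), (10, 13), (10, 14), (10, 17), (10, 18), (10, 21), (10, 22), (10, 25), (10, 26), (10, 29), (10, 30), (11, 1), (11, 2), (11, 5), (11, 6), (11, 9), (11, 10), (11, 13), (11, 14), (11, 17), (11, 18), (11, 21), (11, 22), (11, 25), (11, 26), (11, 29), (11, 30)]
Holes: [(4, 1), (4, 2), (4, 5), (4, 6), (4, 9), (4, 10), (4, 13), (4, 14), (4, 17), (4, 18), (4, 21), (4, 22), (4, 25), (4, 26), (4, 29), (4, 30), (5, 1), (5, 2), (5, 5), (5, 6), (5, 9), (5, 10), (5, 13), (5, 14), (5, 17), (5, 18), (5, 21), (5, 22), (5, 25), (5, 26), (5, 29), (5, 30), (10, 1), (10, 2), (10, 5), (10, 6), (10, 9), (10, 10), (10, 13), (10, 14), (10, 17), (10, 18), (10, 21), (10, 22), (10, 25), (10, 26), (10, 29), (10, 30), (11, 1), (11, 2), (11, 5), (11, 6), (11, 9), (11, 10), (11, 13), (11, 14), (11, 17), (11, 18), (11, 21), (11, 22), (11, 25), (11, 26), (11, 29), (11, 30)]

Answer: no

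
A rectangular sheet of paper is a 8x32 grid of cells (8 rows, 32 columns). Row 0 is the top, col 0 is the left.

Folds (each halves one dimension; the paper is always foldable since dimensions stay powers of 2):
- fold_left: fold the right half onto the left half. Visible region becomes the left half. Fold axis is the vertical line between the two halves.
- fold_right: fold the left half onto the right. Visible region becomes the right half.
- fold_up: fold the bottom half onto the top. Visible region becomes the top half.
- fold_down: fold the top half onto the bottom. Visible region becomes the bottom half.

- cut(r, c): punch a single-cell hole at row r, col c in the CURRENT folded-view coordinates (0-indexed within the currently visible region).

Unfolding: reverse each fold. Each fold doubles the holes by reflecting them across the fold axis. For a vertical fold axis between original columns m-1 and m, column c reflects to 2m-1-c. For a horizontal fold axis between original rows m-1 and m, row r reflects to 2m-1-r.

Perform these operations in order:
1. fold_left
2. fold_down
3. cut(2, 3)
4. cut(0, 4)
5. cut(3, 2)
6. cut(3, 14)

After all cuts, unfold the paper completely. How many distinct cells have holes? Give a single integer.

Op 1 fold_left: fold axis v@16; visible region now rows[0,8) x cols[0,16) = 8x16
Op 2 fold_down: fold axis h@4; visible region now rows[4,8) x cols[0,16) = 4x16
Op 3 cut(2, 3): punch at orig (6,3); cuts so far [(6, 3)]; region rows[4,8) x cols[0,16) = 4x16
Op 4 cut(0, 4): punch at orig (4,4); cuts so far [(4, 4), (6, 3)]; region rows[4,8) x cols[0,16) = 4x16
Op 5 cut(3, 2): punch at orig (7,2); cuts so far [(4, 4), (6, 3), (7, 2)]; region rows[4,8) x cols[0,16) = 4x16
Op 6 cut(3, 14): punch at orig (7,14); cuts so far [(4, 4), (6, 3), (7, 2), (7, 14)]; region rows[4,8) x cols[0,16) = 4x16
Unfold 1 (reflect across h@4): 8 holes -> [(0, 2), (0, 14), (1, 3), (3, 4), (4, 4), (6, 3), (7, 2), (7, 14)]
Unfold 2 (reflect across v@16): 16 holes -> [(0, 2), (0, 14), (0, 17), (0, 29), (1, 3), (1, 28), (3, 4), (3, 27), (4, 4), (4, 27), (6, 3), (6, 28), (7, 2), (7, 14), (7, 17), (7, 29)]

Answer: 16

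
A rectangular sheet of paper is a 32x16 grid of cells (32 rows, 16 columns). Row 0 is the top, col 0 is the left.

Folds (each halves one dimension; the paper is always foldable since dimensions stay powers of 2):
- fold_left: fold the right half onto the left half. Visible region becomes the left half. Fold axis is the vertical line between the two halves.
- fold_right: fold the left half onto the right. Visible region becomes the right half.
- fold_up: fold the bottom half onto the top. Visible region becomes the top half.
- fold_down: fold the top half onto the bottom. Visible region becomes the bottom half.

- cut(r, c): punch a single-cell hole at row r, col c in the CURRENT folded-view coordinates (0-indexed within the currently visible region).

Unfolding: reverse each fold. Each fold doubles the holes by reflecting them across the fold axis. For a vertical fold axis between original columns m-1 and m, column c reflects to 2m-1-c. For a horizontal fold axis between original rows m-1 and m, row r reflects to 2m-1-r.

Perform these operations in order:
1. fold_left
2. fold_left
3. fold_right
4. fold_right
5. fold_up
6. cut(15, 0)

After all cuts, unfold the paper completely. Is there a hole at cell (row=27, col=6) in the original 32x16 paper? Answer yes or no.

Op 1 fold_left: fold axis v@8; visible region now rows[0,32) x cols[0,8) = 32x8
Op 2 fold_left: fold axis v@4; visible region now rows[0,32) x cols[0,4) = 32x4
Op 3 fold_right: fold axis v@2; visible region now rows[0,32) x cols[2,4) = 32x2
Op 4 fold_right: fold axis v@3; visible region now rows[0,32) x cols[3,4) = 32x1
Op 5 fold_up: fold axis h@16; visible region now rows[0,16) x cols[3,4) = 16x1
Op 6 cut(15, 0): punch at orig (15,3); cuts so far [(15, 3)]; region rows[0,16) x cols[3,4) = 16x1
Unfold 1 (reflect across h@16): 2 holes -> [(15, 3), (16, 3)]
Unfold 2 (reflect across v@3): 4 holes -> [(15, 2), (15, 3), (16, 2), (16, 3)]
Unfold 3 (reflect across v@2): 8 holes -> [(15, 0), (15, 1), (15, 2), (15, 3), (16, 0), (16, 1), (16, 2), (16, 3)]
Unfold 4 (reflect across v@4): 16 holes -> [(15, 0), (15, 1), (15, 2), (15, 3), (15, 4), (15, 5), (15, 6), (15, 7), (16, 0), (16, 1), (16, 2), (16, 3), (16, 4), (16, 5), (16, 6), (16, 7)]
Unfold 5 (reflect across v@8): 32 holes -> [(15, 0), (15, 1), (15, 2), (15, 3), (15, 4), (15, 5), (15, 6), (15, 7), (15, 8), (15, 9), (15, 10), (15, 11), (15, 12), (15, 13), (15, 14), (15, 15), (16, 0), (16, 1), (16, 2), (16, 3), (16, 4), (16, 5), (16, 6), (16, 7), (16, 8), (16, 9), (16, 10), (16, 11), (16, 12), (16, 13), (16, 14), (16, 15)]
Holes: [(15, 0), (15, 1), (15, 2), (15, 3), (15, 4), (15, 5), (15, 6), (15, 7), (15, 8), (15, 9), (15, 10), (15, 11), (15, 12), (15, 13), (15, 14), (15, 15), (16, 0), (16, 1), (16, 2), (16, 3), (16, 4), (16, 5), (16, 6), (16, 7), (16, 8), (16, 9), (16, 10), (16, 11), (16, 12), (16, 13), (16, 14), (16, 15)]

Answer: no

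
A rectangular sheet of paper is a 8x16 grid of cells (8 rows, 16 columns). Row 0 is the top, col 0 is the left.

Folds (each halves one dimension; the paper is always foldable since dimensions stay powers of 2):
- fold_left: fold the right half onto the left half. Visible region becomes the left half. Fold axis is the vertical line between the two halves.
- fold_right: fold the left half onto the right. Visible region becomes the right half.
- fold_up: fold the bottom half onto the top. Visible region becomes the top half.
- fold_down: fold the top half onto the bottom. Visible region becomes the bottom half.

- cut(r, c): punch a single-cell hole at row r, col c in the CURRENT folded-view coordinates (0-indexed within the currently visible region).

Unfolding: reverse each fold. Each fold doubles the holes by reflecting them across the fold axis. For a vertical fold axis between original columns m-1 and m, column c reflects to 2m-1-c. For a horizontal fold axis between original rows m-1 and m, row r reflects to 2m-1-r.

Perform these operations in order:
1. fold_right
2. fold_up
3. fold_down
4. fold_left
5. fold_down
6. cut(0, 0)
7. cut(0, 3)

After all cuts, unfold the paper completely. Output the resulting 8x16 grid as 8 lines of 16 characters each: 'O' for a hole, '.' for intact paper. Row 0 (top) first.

Answer: O..OO..OO..OO..O
O..OO..OO..OO..O
O..OO..OO..OO..O
O..OO..OO..OO..O
O..OO..OO..OO..O
O..OO..OO..OO..O
O..OO..OO..OO..O
O..OO..OO..OO..O

Derivation:
Op 1 fold_right: fold axis v@8; visible region now rows[0,8) x cols[8,16) = 8x8
Op 2 fold_up: fold axis h@4; visible region now rows[0,4) x cols[8,16) = 4x8
Op 3 fold_down: fold axis h@2; visible region now rows[2,4) x cols[8,16) = 2x8
Op 4 fold_left: fold axis v@12; visible region now rows[2,4) x cols[8,12) = 2x4
Op 5 fold_down: fold axis h@3; visible region now rows[3,4) x cols[8,12) = 1x4
Op 6 cut(0, 0): punch at orig (3,8); cuts so far [(3, 8)]; region rows[3,4) x cols[8,12) = 1x4
Op 7 cut(0, 3): punch at orig (3,11); cuts so far [(3, 8), (3, 11)]; region rows[3,4) x cols[8,12) = 1x4
Unfold 1 (reflect across h@3): 4 holes -> [(2, 8), (2, 11), (3, 8), (3, 11)]
Unfold 2 (reflect across v@12): 8 holes -> [(2, 8), (2, 11), (2, 12), (2, 15), (3, 8), (3, 11), (3, 12), (3, 15)]
Unfold 3 (reflect across h@2): 16 holes -> [(0, 8), (0, 11), (0, 12), (0, 15), (1, 8), (1, 11), (1, 12), (1, 15), (2, 8), (2, 11), (2, 12), (2, 15), (3, 8), (3, 11), (3, 12), (3, 15)]
Unfold 4 (reflect across h@4): 32 holes -> [(0, 8), (0, 11), (0, 12), (0, 15), (1, 8), (1, 11), (1, 12), (1, 15), (2, 8), (2, 11), (2, 12), (2, 15), (3, 8), (3, 11), (3, 12), (3, 15), (4, 8), (4, 11), (4, 12), (4, 15), (5, 8), (5, 11), (5, 12), (5, 15), (6, 8), (6, 11), (6, 12), (6, 15), (7, 8), (7, 11), (7, 12), (7, 15)]
Unfold 5 (reflect across v@8): 64 holes -> [(0, 0), (0, 3), (0, 4), (0, 7), (0, 8), (0, 11), (0, 12), (0, 15), (1, 0), (1, 3), (1, 4), (1, 7), (1, 8), (1, 11), (1, 12), (1, 15), (2, 0), (2, 3), (2, 4), (2, 7), (2, 8), (2, 11), (2, 12), (2, 15), (3, 0), (3, 3), (3, 4), (3, 7), (3, 8), (3, 11), (3, 12), (3, 15), (4, 0), (4, 3), (4, 4), (4, 7), (4, 8), (4, 11), (4, 12), (4, 15), (5, 0), (5, 3), (5, 4), (5, 7), (5, 8), (5, 11), (5, 12), (5, 15), (6, 0), (6, 3), (6, 4), (6, 7), (6, 8), (6, 11), (6, 12), (6, 15), (7, 0), (7, 3), (7, 4), (7, 7), (7, 8), (7, 11), (7, 12), (7, 15)]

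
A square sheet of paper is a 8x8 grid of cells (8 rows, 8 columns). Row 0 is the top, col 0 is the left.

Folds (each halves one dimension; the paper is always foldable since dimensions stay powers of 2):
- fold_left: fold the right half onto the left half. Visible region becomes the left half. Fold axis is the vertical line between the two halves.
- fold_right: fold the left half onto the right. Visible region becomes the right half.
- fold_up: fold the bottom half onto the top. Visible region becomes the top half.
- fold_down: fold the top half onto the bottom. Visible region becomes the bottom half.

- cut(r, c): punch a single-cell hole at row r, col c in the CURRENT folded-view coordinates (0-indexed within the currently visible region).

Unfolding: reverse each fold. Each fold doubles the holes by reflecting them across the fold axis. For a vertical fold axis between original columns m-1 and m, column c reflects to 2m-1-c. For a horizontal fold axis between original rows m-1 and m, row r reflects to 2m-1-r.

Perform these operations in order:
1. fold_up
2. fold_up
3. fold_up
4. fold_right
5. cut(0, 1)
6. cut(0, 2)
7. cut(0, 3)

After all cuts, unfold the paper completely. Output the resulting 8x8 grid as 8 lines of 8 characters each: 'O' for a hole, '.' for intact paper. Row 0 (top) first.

Answer: OOO..OOO
OOO..OOO
OOO..OOO
OOO..OOO
OOO..OOO
OOO..OOO
OOO..OOO
OOO..OOO

Derivation:
Op 1 fold_up: fold axis h@4; visible region now rows[0,4) x cols[0,8) = 4x8
Op 2 fold_up: fold axis h@2; visible region now rows[0,2) x cols[0,8) = 2x8
Op 3 fold_up: fold axis h@1; visible region now rows[0,1) x cols[0,8) = 1x8
Op 4 fold_right: fold axis v@4; visible region now rows[0,1) x cols[4,8) = 1x4
Op 5 cut(0, 1): punch at orig (0,5); cuts so far [(0, 5)]; region rows[0,1) x cols[4,8) = 1x4
Op 6 cut(0, 2): punch at orig (0,6); cuts so far [(0, 5), (0, 6)]; region rows[0,1) x cols[4,8) = 1x4
Op 7 cut(0, 3): punch at orig (0,7); cuts so far [(0, 5), (0, 6), (0, 7)]; region rows[0,1) x cols[4,8) = 1x4
Unfold 1 (reflect across v@4): 6 holes -> [(0, 0), (0, 1), (0, 2), (0, 5), (0, 6), (0, 7)]
Unfold 2 (reflect across h@1): 12 holes -> [(0, 0), (0, 1), (0, 2), (0, 5), (0, 6), (0, 7), (1, 0), (1, 1), (1, 2), (1, 5), (1, 6), (1, 7)]
Unfold 3 (reflect across h@2): 24 holes -> [(0, 0), (0, 1), (0, 2), (0, 5), (0, 6), (0, 7), (1, 0), (1, 1), (1, 2), (1, 5), (1, 6), (1, 7), (2, 0), (2, 1), (2, 2), (2, 5), (2, 6), (2, 7), (3, 0), (3, 1), (3, 2), (3, 5), (3, 6), (3, 7)]
Unfold 4 (reflect across h@4): 48 holes -> [(0, 0), (0, 1), (0, 2), (0, 5), (0, 6), (0, 7), (1, 0), (1, 1), (1, 2), (1, 5), (1, 6), (1, 7), (2, 0), (2, 1), (2, 2), (2, 5), (2, 6), (2, 7), (3, 0), (3, 1), (3, 2), (3, 5), (3, 6), (3, 7), (4, 0), (4, 1), (4, 2), (4, 5), (4, 6), (4, 7), (5, 0), (5, 1), (5, 2), (5, 5), (5, 6), (5, 7), (6, 0), (6, 1), (6, 2), (6, 5), (6, 6), (6, 7), (7, 0), (7, 1), (7, 2), (7, 5), (7, 6), (7, 7)]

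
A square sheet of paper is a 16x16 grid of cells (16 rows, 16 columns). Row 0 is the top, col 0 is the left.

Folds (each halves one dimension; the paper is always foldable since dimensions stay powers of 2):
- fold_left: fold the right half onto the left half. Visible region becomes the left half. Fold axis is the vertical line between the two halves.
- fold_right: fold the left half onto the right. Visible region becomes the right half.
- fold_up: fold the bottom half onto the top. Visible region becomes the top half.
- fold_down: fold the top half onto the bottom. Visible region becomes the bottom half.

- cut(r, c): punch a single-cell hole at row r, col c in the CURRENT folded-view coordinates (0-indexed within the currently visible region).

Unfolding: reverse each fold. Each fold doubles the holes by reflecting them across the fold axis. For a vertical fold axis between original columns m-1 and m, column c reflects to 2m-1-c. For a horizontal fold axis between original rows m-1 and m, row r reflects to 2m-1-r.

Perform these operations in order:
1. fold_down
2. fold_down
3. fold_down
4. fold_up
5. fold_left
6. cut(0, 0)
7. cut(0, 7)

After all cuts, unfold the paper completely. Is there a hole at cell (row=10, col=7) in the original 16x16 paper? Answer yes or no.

Op 1 fold_down: fold axis h@8; visible region now rows[8,16) x cols[0,16) = 8x16
Op 2 fold_down: fold axis h@12; visible region now rows[12,16) x cols[0,16) = 4x16
Op 3 fold_down: fold axis h@14; visible region now rows[14,16) x cols[0,16) = 2x16
Op 4 fold_up: fold axis h@15; visible region now rows[14,15) x cols[0,16) = 1x16
Op 5 fold_left: fold axis v@8; visible region now rows[14,15) x cols[0,8) = 1x8
Op 6 cut(0, 0): punch at orig (14,0); cuts so far [(14, 0)]; region rows[14,15) x cols[0,8) = 1x8
Op 7 cut(0, 7): punch at orig (14,7); cuts so far [(14, 0), (14, 7)]; region rows[14,15) x cols[0,8) = 1x8
Unfold 1 (reflect across v@8): 4 holes -> [(14, 0), (14, 7), (14, 8), (14, 15)]
Unfold 2 (reflect across h@15): 8 holes -> [(14, 0), (14, 7), (14, 8), (14, 15), (15, 0), (15, 7), (15, 8), (15, 15)]
Unfold 3 (reflect across h@14): 16 holes -> [(12, 0), (12, 7), (12, 8), (12, 15), (13, 0), (13, 7), (13, 8), (13, 15), (14, 0), (14, 7), (14, 8), (14, 15), (15, 0), (15, 7), (15, 8), (15, 15)]
Unfold 4 (reflect across h@12): 32 holes -> [(8, 0), (8, 7), (8, 8), (8, 15), (9, 0), (9, 7), (9, 8), (9, 15), (10, 0), (10, 7), (10, 8), (10, 15), (11, 0), (11, 7), (11, 8), (11, 15), (12, 0), (12, 7), (12, 8), (12, 15), (13, 0), (13, 7), (13, 8), (13, 15), (14, 0), (14, 7), (14, 8), (14, 15), (15, 0), (15, 7), (15, 8), (15, 15)]
Unfold 5 (reflect across h@8): 64 holes -> [(0, 0), (0, 7), (0, 8), (0, 15), (1, 0), (1, 7), (1, 8), (1, 15), (2, 0), (2, 7), (2, 8), (2, 15), (3, 0), (3, 7), (3, 8), (3, 15), (4, 0), (4, 7), (4, 8), (4, 15), (5, 0), (5, 7), (5, 8), (5, 15), (6, 0), (6, 7), (6, 8), (6, 15), (7, 0), (7, 7), (7, 8), (7, 15), (8, 0), (8, 7), (8, 8), (8, 15), (9, 0), (9, 7), (9, 8), (9, 15), (10, 0), (10, 7), (10, 8), (10, 15), (11, 0), (11, 7), (11, 8), (11, 15), (12, 0), (12, 7), (12, 8), (12, 15), (13, 0), (13, 7), (13, 8), (13, 15), (14, 0), (14, 7), (14, 8), (14, 15), (15, 0), (15, 7), (15, 8), (15, 15)]
Holes: [(0, 0), (0, 7), (0, 8), (0, 15), (1, 0), (1, 7), (1, 8), (1, 15), (2, 0), (2, 7), (2, 8), (2, 15), (3, 0), (3, 7), (3, 8), (3, 15), (4, 0), (4, 7), (4, 8), (4, 15), (5, 0), (5, 7), (5, 8), (5, 15), (6, 0), (6, 7), (6, 8), (6, 15), (7, 0), (7, 7), (7, 8), (7, 15), (8, 0), (8, 7), (8, 8), (8, 15), (9, 0), (9, 7), (9, 8), (9, 15), (10, 0), (10, 7), (10, 8), (10, 15), (11, 0), (11, 7), (11, 8), (11, 15), (12, 0), (12, 7), (12, 8), (12, 15), (13, 0), (13, 7), (13, 8), (13, 15), (14, 0), (14, 7), (14, 8), (14, 15), (15, 0), (15, 7), (15, 8), (15, 15)]

Answer: yes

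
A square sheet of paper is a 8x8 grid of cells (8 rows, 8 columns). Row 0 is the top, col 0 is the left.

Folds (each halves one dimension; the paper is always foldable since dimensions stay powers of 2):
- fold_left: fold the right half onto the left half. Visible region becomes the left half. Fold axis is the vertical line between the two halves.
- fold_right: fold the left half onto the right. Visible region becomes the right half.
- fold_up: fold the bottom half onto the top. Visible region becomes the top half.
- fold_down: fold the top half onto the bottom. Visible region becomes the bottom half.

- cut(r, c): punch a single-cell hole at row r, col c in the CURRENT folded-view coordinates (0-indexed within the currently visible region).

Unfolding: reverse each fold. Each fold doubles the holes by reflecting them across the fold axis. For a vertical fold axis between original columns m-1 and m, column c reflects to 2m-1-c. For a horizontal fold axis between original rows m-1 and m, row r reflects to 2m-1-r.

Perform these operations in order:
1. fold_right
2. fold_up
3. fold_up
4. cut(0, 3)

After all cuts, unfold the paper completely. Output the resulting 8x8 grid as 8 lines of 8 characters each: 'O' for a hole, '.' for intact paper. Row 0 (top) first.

Op 1 fold_right: fold axis v@4; visible region now rows[0,8) x cols[4,8) = 8x4
Op 2 fold_up: fold axis h@4; visible region now rows[0,4) x cols[4,8) = 4x4
Op 3 fold_up: fold axis h@2; visible region now rows[0,2) x cols[4,8) = 2x4
Op 4 cut(0, 3): punch at orig (0,7); cuts so far [(0, 7)]; region rows[0,2) x cols[4,8) = 2x4
Unfold 1 (reflect across h@2): 2 holes -> [(0, 7), (3, 7)]
Unfold 2 (reflect across h@4): 4 holes -> [(0, 7), (3, 7), (4, 7), (7, 7)]
Unfold 3 (reflect across v@4): 8 holes -> [(0, 0), (0, 7), (3, 0), (3, 7), (4, 0), (4, 7), (7, 0), (7, 7)]

Answer: O......O
........
........
O......O
O......O
........
........
O......O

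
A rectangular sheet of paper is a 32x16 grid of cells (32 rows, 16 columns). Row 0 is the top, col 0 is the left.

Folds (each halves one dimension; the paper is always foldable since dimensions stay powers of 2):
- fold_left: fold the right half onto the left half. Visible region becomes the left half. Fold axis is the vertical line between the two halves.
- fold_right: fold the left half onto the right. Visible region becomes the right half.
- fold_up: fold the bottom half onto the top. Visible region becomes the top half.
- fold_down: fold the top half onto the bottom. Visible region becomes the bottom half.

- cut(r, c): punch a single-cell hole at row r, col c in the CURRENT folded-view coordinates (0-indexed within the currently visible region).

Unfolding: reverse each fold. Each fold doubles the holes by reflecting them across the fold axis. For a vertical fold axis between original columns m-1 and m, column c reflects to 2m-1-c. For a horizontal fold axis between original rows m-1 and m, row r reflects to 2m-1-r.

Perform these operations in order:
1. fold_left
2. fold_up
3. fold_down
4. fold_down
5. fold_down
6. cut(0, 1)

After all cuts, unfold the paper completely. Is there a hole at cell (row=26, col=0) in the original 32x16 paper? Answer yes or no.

Op 1 fold_left: fold axis v@8; visible region now rows[0,32) x cols[0,8) = 32x8
Op 2 fold_up: fold axis h@16; visible region now rows[0,16) x cols[0,8) = 16x8
Op 3 fold_down: fold axis h@8; visible region now rows[8,16) x cols[0,8) = 8x8
Op 4 fold_down: fold axis h@12; visible region now rows[12,16) x cols[0,8) = 4x8
Op 5 fold_down: fold axis h@14; visible region now rows[14,16) x cols[0,8) = 2x8
Op 6 cut(0, 1): punch at orig (14,1); cuts so far [(14, 1)]; region rows[14,16) x cols[0,8) = 2x8
Unfold 1 (reflect across h@14): 2 holes -> [(13, 1), (14, 1)]
Unfold 2 (reflect across h@12): 4 holes -> [(9, 1), (10, 1), (13, 1), (14, 1)]
Unfold 3 (reflect across h@8): 8 holes -> [(1, 1), (2, 1), (5, 1), (6, 1), (9, 1), (10, 1), (13, 1), (14, 1)]
Unfold 4 (reflect across h@16): 16 holes -> [(1, 1), (2, 1), (5, 1), (6, 1), (9, 1), (10, 1), (13, 1), (14, 1), (17, 1), (18, 1), (21, 1), (22, 1), (25, 1), (26, 1), (29, 1), (30, 1)]
Unfold 5 (reflect across v@8): 32 holes -> [(1, 1), (1, 14), (2, 1), (2, 14), (5, 1), (5, 14), (6, 1), (6, 14), (9, 1), (9, 14), (10, 1), (10, 14), (13, 1), (13, 14), (14, 1), (14, 14), (17, 1), (17, 14), (18, 1), (18, 14), (21, 1), (21, 14), (22, 1), (22, 14), (25, 1), (25, 14), (26, 1), (26, 14), (29, 1), (29, 14), (30, 1), (30, 14)]
Holes: [(1, 1), (1, 14), (2, 1), (2, 14), (5, 1), (5, 14), (6, 1), (6, 14), (9, 1), (9, 14), (10, 1), (10, 14), (13, 1), (13, 14), (14, 1), (14, 14), (17, 1), (17, 14), (18, 1), (18, 14), (21, 1), (21, 14), (22, 1), (22, 14), (25, 1), (25, 14), (26, 1), (26, 14), (29, 1), (29, 14), (30, 1), (30, 14)]

Answer: no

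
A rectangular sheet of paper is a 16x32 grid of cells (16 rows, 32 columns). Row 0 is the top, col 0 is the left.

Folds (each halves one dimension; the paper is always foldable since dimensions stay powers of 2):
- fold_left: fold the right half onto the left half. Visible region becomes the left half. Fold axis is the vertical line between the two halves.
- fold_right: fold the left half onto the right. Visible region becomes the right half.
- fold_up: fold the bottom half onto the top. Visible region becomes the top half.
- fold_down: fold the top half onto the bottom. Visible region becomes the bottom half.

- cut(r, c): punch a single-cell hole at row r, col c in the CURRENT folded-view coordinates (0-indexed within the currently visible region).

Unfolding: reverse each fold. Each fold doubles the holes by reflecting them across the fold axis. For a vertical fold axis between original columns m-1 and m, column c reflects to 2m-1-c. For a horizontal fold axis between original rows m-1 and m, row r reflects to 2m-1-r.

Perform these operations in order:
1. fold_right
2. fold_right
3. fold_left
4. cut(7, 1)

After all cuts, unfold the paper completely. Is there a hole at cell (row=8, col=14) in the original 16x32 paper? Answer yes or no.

Answer: no

Derivation:
Op 1 fold_right: fold axis v@16; visible region now rows[0,16) x cols[16,32) = 16x16
Op 2 fold_right: fold axis v@24; visible region now rows[0,16) x cols[24,32) = 16x8
Op 3 fold_left: fold axis v@28; visible region now rows[0,16) x cols[24,28) = 16x4
Op 4 cut(7, 1): punch at orig (7,25); cuts so far [(7, 25)]; region rows[0,16) x cols[24,28) = 16x4
Unfold 1 (reflect across v@28): 2 holes -> [(7, 25), (7, 30)]
Unfold 2 (reflect across v@24): 4 holes -> [(7, 17), (7, 22), (7, 25), (7, 30)]
Unfold 3 (reflect across v@16): 8 holes -> [(7, 1), (7, 6), (7, 9), (7, 14), (7, 17), (7, 22), (7, 25), (7, 30)]
Holes: [(7, 1), (7, 6), (7, 9), (7, 14), (7, 17), (7, 22), (7, 25), (7, 30)]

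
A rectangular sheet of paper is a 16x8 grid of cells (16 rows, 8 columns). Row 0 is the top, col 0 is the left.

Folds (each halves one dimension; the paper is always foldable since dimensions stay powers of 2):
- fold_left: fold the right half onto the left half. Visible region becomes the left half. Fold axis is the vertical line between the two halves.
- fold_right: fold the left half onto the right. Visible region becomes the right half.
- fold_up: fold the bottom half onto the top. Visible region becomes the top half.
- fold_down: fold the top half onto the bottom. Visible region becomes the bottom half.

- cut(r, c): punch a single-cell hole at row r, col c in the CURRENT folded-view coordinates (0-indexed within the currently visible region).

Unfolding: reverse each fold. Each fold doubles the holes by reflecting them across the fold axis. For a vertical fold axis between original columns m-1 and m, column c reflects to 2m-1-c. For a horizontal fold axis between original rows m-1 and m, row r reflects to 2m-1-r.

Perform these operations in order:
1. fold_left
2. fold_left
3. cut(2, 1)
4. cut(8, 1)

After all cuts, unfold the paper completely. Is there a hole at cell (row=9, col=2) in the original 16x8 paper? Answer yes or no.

Op 1 fold_left: fold axis v@4; visible region now rows[0,16) x cols[0,4) = 16x4
Op 2 fold_left: fold axis v@2; visible region now rows[0,16) x cols[0,2) = 16x2
Op 3 cut(2, 1): punch at orig (2,1); cuts so far [(2, 1)]; region rows[0,16) x cols[0,2) = 16x2
Op 4 cut(8, 1): punch at orig (8,1); cuts so far [(2, 1), (8, 1)]; region rows[0,16) x cols[0,2) = 16x2
Unfold 1 (reflect across v@2): 4 holes -> [(2, 1), (2, 2), (8, 1), (8, 2)]
Unfold 2 (reflect across v@4): 8 holes -> [(2, 1), (2, 2), (2, 5), (2, 6), (8, 1), (8, 2), (8, 5), (8, 6)]
Holes: [(2, 1), (2, 2), (2, 5), (2, 6), (8, 1), (8, 2), (8, 5), (8, 6)]

Answer: no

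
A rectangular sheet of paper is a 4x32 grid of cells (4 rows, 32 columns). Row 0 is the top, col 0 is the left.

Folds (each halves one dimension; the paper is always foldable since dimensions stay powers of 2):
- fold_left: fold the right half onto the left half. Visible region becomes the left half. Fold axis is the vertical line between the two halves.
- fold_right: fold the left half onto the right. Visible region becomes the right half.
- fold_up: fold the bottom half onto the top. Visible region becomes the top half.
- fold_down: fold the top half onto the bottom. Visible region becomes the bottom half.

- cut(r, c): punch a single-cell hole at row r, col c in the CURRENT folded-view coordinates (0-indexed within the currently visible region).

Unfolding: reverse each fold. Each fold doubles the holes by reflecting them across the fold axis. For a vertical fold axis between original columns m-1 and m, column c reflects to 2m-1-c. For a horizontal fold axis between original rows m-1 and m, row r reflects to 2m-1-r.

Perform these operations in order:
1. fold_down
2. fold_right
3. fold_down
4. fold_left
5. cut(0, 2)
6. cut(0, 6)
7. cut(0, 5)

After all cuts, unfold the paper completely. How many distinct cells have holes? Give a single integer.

Op 1 fold_down: fold axis h@2; visible region now rows[2,4) x cols[0,32) = 2x32
Op 2 fold_right: fold axis v@16; visible region now rows[2,4) x cols[16,32) = 2x16
Op 3 fold_down: fold axis h@3; visible region now rows[3,4) x cols[16,32) = 1x16
Op 4 fold_left: fold axis v@24; visible region now rows[3,4) x cols[16,24) = 1x8
Op 5 cut(0, 2): punch at orig (3,18); cuts so far [(3, 18)]; region rows[3,4) x cols[16,24) = 1x8
Op 6 cut(0, 6): punch at orig (3,22); cuts so far [(3, 18), (3, 22)]; region rows[3,4) x cols[16,24) = 1x8
Op 7 cut(0, 5): punch at orig (3,21); cuts so far [(3, 18), (3, 21), (3, 22)]; region rows[3,4) x cols[16,24) = 1x8
Unfold 1 (reflect across v@24): 6 holes -> [(3, 18), (3, 21), (3, 22), (3, 25), (3, 26), (3, 29)]
Unfold 2 (reflect across h@3): 12 holes -> [(2, 18), (2, 21), (2, 22), (2, 25), (2, 26), (2, 29), (3, 18), (3, 21), (3, 22), (3, 25), (3, 26), (3, 29)]
Unfold 3 (reflect across v@16): 24 holes -> [(2, 2), (2, 5), (2, 6), (2, 9), (2, 10), (2, 13), (2, 18), (2, 21), (2, 22), (2, 25), (2, 26), (2, 29), (3, 2), (3, 5), (3, 6), (3, 9), (3, 10), (3, 13), (3, 18), (3, 21), (3, 22), (3, 25), (3, 26), (3, 29)]
Unfold 4 (reflect across h@2): 48 holes -> [(0, 2), (0, 5), (0, 6), (0, 9), (0, 10), (0, 13), (0, 18), (0, 21), (0, 22), (0, 25), (0, 26), (0, 29), (1, 2), (1, 5), (1, 6), (1, 9), (1, 10), (1, 13), (1, 18), (1, 21), (1, 22), (1, 25), (1, 26), (1, 29), (2, 2), (2, 5), (2, 6), (2, 9), (2, 10), (2, 13), (2, 18), (2, 21), (2, 22), (2, 25), (2, 26), (2, 29), (3, 2), (3, 5), (3, 6), (3, 9), (3, 10), (3, 13), (3, 18), (3, 21), (3, 22), (3, 25), (3, 26), (3, 29)]

Answer: 48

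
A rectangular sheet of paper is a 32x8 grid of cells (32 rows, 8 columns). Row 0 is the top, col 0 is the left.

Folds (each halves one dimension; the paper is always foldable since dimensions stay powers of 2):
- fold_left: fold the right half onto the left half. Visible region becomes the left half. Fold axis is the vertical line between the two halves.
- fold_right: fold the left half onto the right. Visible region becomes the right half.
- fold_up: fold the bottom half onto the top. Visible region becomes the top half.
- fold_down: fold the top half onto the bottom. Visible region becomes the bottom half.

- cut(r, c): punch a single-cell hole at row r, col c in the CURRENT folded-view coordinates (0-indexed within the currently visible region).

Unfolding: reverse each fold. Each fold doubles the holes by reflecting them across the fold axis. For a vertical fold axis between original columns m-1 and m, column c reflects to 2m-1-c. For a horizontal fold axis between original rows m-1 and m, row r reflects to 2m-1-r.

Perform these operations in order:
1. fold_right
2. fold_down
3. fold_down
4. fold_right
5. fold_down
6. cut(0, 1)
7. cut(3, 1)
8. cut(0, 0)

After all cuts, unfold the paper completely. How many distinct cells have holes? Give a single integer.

Op 1 fold_right: fold axis v@4; visible region now rows[0,32) x cols[4,8) = 32x4
Op 2 fold_down: fold axis h@16; visible region now rows[16,32) x cols[4,8) = 16x4
Op 3 fold_down: fold axis h@24; visible region now rows[24,32) x cols[4,8) = 8x4
Op 4 fold_right: fold axis v@6; visible region now rows[24,32) x cols[6,8) = 8x2
Op 5 fold_down: fold axis h@28; visible region now rows[28,32) x cols[6,8) = 4x2
Op 6 cut(0, 1): punch at orig (28,7); cuts so far [(28, 7)]; region rows[28,32) x cols[6,8) = 4x2
Op 7 cut(3, 1): punch at orig (31,7); cuts so far [(28, 7), (31, 7)]; region rows[28,32) x cols[6,8) = 4x2
Op 8 cut(0, 0): punch at orig (28,6); cuts so far [(28, 6), (28, 7), (31, 7)]; region rows[28,32) x cols[6,8) = 4x2
Unfold 1 (reflect across h@28): 6 holes -> [(24, 7), (27, 6), (27, 7), (28, 6), (28, 7), (31, 7)]
Unfold 2 (reflect across v@6): 12 holes -> [(24, 4), (24, 7), (27, 4), (27, 5), (27, 6), (27, 7), (28, 4), (28, 5), (28, 6), (28, 7), (31, 4), (31, 7)]
Unfold 3 (reflect across h@24): 24 holes -> [(16, 4), (16, 7), (19, 4), (19, 5), (19, 6), (19, 7), (20, 4), (20, 5), (20, 6), (20, 7), (23, 4), (23, 7), (24, 4), (24, 7), (27, 4), (27, 5), (27, 6), (27, 7), (28, 4), (28, 5), (28, 6), (28, 7), (31, 4), (31, 7)]
Unfold 4 (reflect across h@16): 48 holes -> [(0, 4), (0, 7), (3, 4), (3, 5), (3, 6), (3, 7), (4, 4), (4, 5), (4, 6), (4, 7), (7, 4), (7, 7), (8, 4), (8, 7), (11, 4), (11, 5), (11, 6), (11, 7), (12, 4), (12, 5), (12, 6), (12, 7), (15, 4), (15, 7), (16, 4), (16, 7), (19, 4), (19, 5), (19, 6), (19, 7), (20, 4), (20, 5), (20, 6), (20, 7), (23, 4), (23, 7), (24, 4), (24, 7), (27, 4), (27, 5), (27, 6), (27, 7), (28, 4), (28, 5), (28, 6), (28, 7), (31, 4), (31, 7)]
Unfold 5 (reflect across v@4): 96 holes -> [(0, 0), (0, 3), (0, 4), (0, 7), (3, 0), (3, 1), (3, 2), (3, 3), (3, 4), (3, 5), (3, 6), (3, 7), (4, 0), (4, 1), (4, 2), (4, 3), (4, 4), (4, 5), (4, 6), (4, 7), (7, 0), (7, 3), (7, 4), (7, 7), (8, 0), (8, 3), (8, 4), (8, 7), (11, 0), (11, 1), (11, 2), (11, 3), (11, 4), (11, 5), (11, 6), (11, 7), (12, 0), (12, 1), (12, 2), (12, 3), (12, 4), (12, 5), (12, 6), (12, 7), (15, 0), (15, 3), (15, 4), (15, 7), (16, 0), (16, 3), (16, 4), (16, 7), (19, 0), (19, 1), (19, 2), (19, 3), (19, 4), (19, 5), (19, 6), (19, 7), (20, 0), (20, 1), (20, 2), (20, 3), (20, 4), (20, 5), (20, 6), (20, 7), (23, 0), (23, 3), (23, 4), (23, 7), (24, 0), (24, 3), (24, 4), (24, 7), (27, 0), (27, 1), (27, 2), (27, 3), (27, 4), (27, 5), (27, 6), (27, 7), (28, 0), (28, 1), (28, 2), (28, 3), (28, 4), (28, 5), (28, 6), (28, 7), (31, 0), (31, 3), (31, 4), (31, 7)]

Answer: 96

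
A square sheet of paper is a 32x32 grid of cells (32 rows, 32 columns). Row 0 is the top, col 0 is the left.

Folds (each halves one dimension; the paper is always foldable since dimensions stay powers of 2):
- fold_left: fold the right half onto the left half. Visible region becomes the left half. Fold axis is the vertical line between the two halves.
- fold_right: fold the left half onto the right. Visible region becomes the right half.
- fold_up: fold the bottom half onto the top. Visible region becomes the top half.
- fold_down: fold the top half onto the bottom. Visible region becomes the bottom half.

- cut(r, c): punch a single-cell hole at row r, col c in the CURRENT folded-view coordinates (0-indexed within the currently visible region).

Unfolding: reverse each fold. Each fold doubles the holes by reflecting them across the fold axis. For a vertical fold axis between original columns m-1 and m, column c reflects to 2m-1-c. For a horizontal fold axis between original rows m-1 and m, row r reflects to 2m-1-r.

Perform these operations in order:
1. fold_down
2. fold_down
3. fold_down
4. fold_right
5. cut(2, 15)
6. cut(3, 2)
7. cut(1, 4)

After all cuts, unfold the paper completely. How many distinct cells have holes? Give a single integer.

Answer: 48

Derivation:
Op 1 fold_down: fold axis h@16; visible region now rows[16,32) x cols[0,32) = 16x32
Op 2 fold_down: fold axis h@24; visible region now rows[24,32) x cols[0,32) = 8x32
Op 3 fold_down: fold axis h@28; visible region now rows[28,32) x cols[0,32) = 4x32
Op 4 fold_right: fold axis v@16; visible region now rows[28,32) x cols[16,32) = 4x16
Op 5 cut(2, 15): punch at orig (30,31); cuts so far [(30, 31)]; region rows[28,32) x cols[16,32) = 4x16
Op 6 cut(3, 2): punch at orig (31,18); cuts so far [(30, 31), (31, 18)]; region rows[28,32) x cols[16,32) = 4x16
Op 7 cut(1, 4): punch at orig (29,20); cuts so far [(29, 20), (30, 31), (31, 18)]; region rows[28,32) x cols[16,32) = 4x16
Unfold 1 (reflect across v@16): 6 holes -> [(29, 11), (29, 20), (30, 0), (30, 31), (31, 13), (31, 18)]
Unfold 2 (reflect across h@28): 12 holes -> [(24, 13), (24, 18), (25, 0), (25, 31), (26, 11), (26, 20), (29, 11), (29, 20), (30, 0), (30, 31), (31, 13), (31, 18)]
Unfold 3 (reflect across h@24): 24 holes -> [(16, 13), (16, 18), (17, 0), (17, 31), (18, 11), (18, 20), (21, 11), (21, 20), (22, 0), (22, 31), (23, 13), (23, 18), (24, 13), (24, 18), (25, 0), (25, 31), (26, 11), (26, 20), (29, 11), (29, 20), (30, 0), (30, 31), (31, 13), (31, 18)]
Unfold 4 (reflect across h@16): 48 holes -> [(0, 13), (0, 18), (1, 0), (1, 31), (2, 11), (2, 20), (5, 11), (5, 20), (6, 0), (6, 31), (7, 13), (7, 18), (8, 13), (8, 18), (9, 0), (9, 31), (10, 11), (10, 20), (13, 11), (13, 20), (14, 0), (14, 31), (15, 13), (15, 18), (16, 13), (16, 18), (17, 0), (17, 31), (18, 11), (18, 20), (21, 11), (21, 20), (22, 0), (22, 31), (23, 13), (23, 18), (24, 13), (24, 18), (25, 0), (25, 31), (26, 11), (26, 20), (29, 11), (29, 20), (30, 0), (30, 31), (31, 13), (31, 18)]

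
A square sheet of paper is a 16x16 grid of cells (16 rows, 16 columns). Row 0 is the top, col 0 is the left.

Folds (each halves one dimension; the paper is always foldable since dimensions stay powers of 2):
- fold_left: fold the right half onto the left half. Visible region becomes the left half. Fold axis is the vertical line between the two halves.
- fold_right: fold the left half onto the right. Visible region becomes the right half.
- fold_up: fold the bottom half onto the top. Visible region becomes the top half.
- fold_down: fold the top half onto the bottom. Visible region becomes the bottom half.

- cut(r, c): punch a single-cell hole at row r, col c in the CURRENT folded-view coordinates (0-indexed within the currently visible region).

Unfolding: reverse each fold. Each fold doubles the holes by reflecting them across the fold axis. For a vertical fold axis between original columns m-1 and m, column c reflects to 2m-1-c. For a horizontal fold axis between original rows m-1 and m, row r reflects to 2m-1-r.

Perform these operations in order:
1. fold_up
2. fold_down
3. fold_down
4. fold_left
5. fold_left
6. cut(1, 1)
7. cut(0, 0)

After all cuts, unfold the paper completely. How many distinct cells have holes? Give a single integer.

Answer: 64

Derivation:
Op 1 fold_up: fold axis h@8; visible region now rows[0,8) x cols[0,16) = 8x16
Op 2 fold_down: fold axis h@4; visible region now rows[4,8) x cols[0,16) = 4x16
Op 3 fold_down: fold axis h@6; visible region now rows[6,8) x cols[0,16) = 2x16
Op 4 fold_left: fold axis v@8; visible region now rows[6,8) x cols[0,8) = 2x8
Op 5 fold_left: fold axis v@4; visible region now rows[6,8) x cols[0,4) = 2x4
Op 6 cut(1, 1): punch at orig (7,1); cuts so far [(7, 1)]; region rows[6,8) x cols[0,4) = 2x4
Op 7 cut(0, 0): punch at orig (6,0); cuts so far [(6, 0), (7, 1)]; region rows[6,8) x cols[0,4) = 2x4
Unfold 1 (reflect across v@4): 4 holes -> [(6, 0), (6, 7), (7, 1), (7, 6)]
Unfold 2 (reflect across v@8): 8 holes -> [(6, 0), (6, 7), (6, 8), (6, 15), (7, 1), (7, 6), (7, 9), (7, 14)]
Unfold 3 (reflect across h@6): 16 holes -> [(4, 1), (4, 6), (4, 9), (4, 14), (5, 0), (5, 7), (5, 8), (5, 15), (6, 0), (6, 7), (6, 8), (6, 15), (7, 1), (7, 6), (7, 9), (7, 14)]
Unfold 4 (reflect across h@4): 32 holes -> [(0, 1), (0, 6), (0, 9), (0, 14), (1, 0), (1, 7), (1, 8), (1, 15), (2, 0), (2, 7), (2, 8), (2, 15), (3, 1), (3, 6), (3, 9), (3, 14), (4, 1), (4, 6), (4, 9), (4, 14), (5, 0), (5, 7), (5, 8), (5, 15), (6, 0), (6, 7), (6, 8), (6, 15), (7, 1), (7, 6), (7, 9), (7, 14)]
Unfold 5 (reflect across h@8): 64 holes -> [(0, 1), (0, 6), (0, 9), (0, 14), (1, 0), (1, 7), (1, 8), (1, 15), (2, 0), (2, 7), (2, 8), (2, 15), (3, 1), (3, 6), (3, 9), (3, 14), (4, 1), (4, 6), (4, 9), (4, 14), (5, 0), (5, 7), (5, 8), (5, 15), (6, 0), (6, 7), (6, 8), (6, 15), (7, 1), (7, 6), (7, 9), (7, 14), (8, 1), (8, 6), (8, 9), (8, 14), (9, 0), (9, 7), (9, 8), (9, 15), (10, 0), (10, 7), (10, 8), (10, 15), (11, 1), (11, 6), (11, 9), (11, 14), (12, 1), (12, 6), (12, 9), (12, 14), (13, 0), (13, 7), (13, 8), (13, 15), (14, 0), (14, 7), (14, 8), (14, 15), (15, 1), (15, 6), (15, 9), (15, 14)]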